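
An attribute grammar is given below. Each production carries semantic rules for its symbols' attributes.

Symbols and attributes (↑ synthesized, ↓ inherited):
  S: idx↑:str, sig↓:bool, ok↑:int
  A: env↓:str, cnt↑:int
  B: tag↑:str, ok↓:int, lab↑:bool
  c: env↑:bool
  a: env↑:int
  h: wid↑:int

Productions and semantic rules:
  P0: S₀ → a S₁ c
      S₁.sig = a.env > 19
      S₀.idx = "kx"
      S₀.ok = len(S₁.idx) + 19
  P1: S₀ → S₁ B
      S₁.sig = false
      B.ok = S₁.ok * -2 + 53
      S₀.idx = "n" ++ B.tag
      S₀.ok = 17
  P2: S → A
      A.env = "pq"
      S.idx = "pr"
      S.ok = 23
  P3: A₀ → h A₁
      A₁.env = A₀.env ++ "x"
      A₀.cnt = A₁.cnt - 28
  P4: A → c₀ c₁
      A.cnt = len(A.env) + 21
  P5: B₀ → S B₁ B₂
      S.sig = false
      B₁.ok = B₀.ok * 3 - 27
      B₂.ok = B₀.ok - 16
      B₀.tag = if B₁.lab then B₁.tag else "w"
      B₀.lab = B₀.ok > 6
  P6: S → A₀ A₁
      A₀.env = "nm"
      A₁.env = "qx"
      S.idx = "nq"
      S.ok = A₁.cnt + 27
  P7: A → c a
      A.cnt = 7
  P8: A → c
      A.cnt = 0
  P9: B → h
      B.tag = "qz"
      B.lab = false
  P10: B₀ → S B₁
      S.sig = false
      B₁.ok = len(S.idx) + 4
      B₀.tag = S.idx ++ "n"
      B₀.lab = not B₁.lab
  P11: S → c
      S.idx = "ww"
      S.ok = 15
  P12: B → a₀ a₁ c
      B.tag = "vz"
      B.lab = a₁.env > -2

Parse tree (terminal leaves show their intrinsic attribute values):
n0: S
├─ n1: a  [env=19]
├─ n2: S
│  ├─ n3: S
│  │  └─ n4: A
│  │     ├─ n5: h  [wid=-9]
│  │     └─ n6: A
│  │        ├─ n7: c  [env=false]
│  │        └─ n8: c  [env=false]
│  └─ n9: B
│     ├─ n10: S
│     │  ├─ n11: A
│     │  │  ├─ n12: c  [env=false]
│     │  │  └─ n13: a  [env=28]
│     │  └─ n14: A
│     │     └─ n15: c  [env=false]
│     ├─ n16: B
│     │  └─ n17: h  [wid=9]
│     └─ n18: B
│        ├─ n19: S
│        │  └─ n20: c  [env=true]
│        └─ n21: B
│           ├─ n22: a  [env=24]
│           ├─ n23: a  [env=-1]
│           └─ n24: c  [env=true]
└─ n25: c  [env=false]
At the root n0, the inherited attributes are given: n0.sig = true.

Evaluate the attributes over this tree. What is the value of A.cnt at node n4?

-4

1. n0.sig = true  [given at root]
2. n1.env = 19  [terminal]
3. n2.sig = false  [a.env > 19]
4. n3.sig = false  [false]
5. n4.env = "pq"  ["pq"]
6. n5.wid = -9  [terminal]
7. n6.env = "pqx"  [A₀.env ++ "x"]
8. n7.env = false  [terminal]
9. n8.env = false  [terminal]
10. n6.cnt = 24  [len(A.env) + 21]
11. n4.cnt = -4  [A₁.cnt - 28]
12. n3.idx = "pr"  ["pr"]
13. n3.ok = 23  [23]
14. n9.ok = 7  [S₁.ok * -2 + 53]
15. n10.sig = false  [false]
16. n11.env = "nm"  ["nm"]
17. n12.env = false  [terminal]
18. n13.env = 28  [terminal]
19. n11.cnt = 7  [7]
20. n14.env = "qx"  ["qx"]
21. n15.env = false  [terminal]
22. n14.cnt = 0  [0]
23. n10.idx = "nq"  ["nq"]
24. n10.ok = 27  [A₁.cnt + 27]
25. n16.ok = -6  [B₀.ok * 3 - 27]
26. n17.wid = 9  [terminal]
27. n16.tag = "qz"  ["qz"]
28. n16.lab = false  [false]
29. n18.ok = -9  [B₀.ok - 16]
30. n19.sig = false  [false]
31. n20.env = true  [terminal]
32. n19.idx = "ww"  ["ww"]
33. n19.ok = 15  [15]
34. n21.ok = 6  [len(S.idx) + 4]
35. n22.env = 24  [terminal]
36. n23.env = -1  [terminal]
37. n24.env = true  [terminal]
38. n21.tag = "vz"  ["vz"]
39. n21.lab = true  [a₁.env > -2]
40. n18.tag = "wwn"  [S.idx ++ "n"]
41. n18.lab = false  [not B₁.lab]
42. n9.tag = "w"  [if B₁.lab then B₁.tag else "w"]
43. n9.lab = true  [B₀.ok > 6]
44. n2.idx = "nw"  ["n" ++ B.tag]
45. n2.ok = 17  [17]
46. n25.env = false  [terminal]
47. n0.idx = "kx"  ["kx"]
48. n0.ok = 21  [len(S₁.idx) + 19]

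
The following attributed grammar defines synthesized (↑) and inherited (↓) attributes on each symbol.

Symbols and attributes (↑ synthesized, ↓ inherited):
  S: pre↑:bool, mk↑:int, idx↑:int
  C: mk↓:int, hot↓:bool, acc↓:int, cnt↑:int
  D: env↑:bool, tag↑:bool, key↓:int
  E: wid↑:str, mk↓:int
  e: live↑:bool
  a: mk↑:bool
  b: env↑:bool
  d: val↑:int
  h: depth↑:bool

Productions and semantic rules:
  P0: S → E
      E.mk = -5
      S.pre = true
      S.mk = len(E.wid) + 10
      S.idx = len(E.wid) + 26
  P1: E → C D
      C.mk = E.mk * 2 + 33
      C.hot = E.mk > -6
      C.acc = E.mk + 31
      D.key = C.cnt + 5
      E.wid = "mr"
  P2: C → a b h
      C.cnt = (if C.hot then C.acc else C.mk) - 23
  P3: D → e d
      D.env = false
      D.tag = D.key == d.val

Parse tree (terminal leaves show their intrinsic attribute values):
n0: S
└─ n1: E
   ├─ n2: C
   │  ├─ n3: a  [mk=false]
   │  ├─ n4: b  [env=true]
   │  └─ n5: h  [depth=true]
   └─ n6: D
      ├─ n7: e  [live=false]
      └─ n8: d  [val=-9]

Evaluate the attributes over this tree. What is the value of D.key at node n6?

8

1. n1.mk = -5  [-5]
2. n2.mk = 23  [E.mk * 2 + 33]
3. n2.hot = true  [E.mk > -6]
4. n2.acc = 26  [E.mk + 31]
5. n3.mk = false  [terminal]
6. n4.env = true  [terminal]
7. n5.depth = true  [terminal]
8. n2.cnt = 3  [(if C.hot then C.acc else C.mk) - 23]
9. n6.key = 8  [C.cnt + 5]
10. n7.live = false  [terminal]
11. n8.val = -9  [terminal]
12. n6.env = false  [false]
13. n6.tag = false  [D.key == d.val]
14. n1.wid = "mr"  ["mr"]
15. n0.pre = true  [true]
16. n0.mk = 12  [len(E.wid) + 10]
17. n0.idx = 28  [len(E.wid) + 26]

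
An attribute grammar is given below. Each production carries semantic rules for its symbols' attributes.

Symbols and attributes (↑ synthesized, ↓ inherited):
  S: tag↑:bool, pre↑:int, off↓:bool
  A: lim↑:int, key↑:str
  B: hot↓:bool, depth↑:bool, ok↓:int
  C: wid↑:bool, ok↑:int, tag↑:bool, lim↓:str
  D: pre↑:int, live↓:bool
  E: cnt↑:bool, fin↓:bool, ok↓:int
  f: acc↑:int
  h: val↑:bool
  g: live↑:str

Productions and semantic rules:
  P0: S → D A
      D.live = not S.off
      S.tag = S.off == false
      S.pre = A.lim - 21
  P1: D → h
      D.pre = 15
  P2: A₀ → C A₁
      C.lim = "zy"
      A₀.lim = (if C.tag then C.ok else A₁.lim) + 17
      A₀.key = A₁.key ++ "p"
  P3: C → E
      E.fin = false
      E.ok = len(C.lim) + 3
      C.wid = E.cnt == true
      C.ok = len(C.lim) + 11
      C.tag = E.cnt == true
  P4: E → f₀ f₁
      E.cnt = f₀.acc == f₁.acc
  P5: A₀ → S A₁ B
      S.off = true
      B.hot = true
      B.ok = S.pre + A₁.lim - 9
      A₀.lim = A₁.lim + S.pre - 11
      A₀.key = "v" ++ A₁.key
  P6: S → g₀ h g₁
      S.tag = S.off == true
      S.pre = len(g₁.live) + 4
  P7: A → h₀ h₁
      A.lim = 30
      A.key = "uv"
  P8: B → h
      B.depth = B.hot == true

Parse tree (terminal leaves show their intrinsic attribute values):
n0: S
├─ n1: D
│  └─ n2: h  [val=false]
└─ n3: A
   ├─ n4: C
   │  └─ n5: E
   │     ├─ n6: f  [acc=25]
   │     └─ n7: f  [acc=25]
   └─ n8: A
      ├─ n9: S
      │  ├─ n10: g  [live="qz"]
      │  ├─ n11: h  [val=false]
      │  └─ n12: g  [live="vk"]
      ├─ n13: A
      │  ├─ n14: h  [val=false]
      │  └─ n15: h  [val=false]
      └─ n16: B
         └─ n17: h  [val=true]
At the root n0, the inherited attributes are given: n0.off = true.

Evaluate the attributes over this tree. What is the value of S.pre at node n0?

9

1. n0.off = true  [given at root]
2. n1.live = false  [not S.off]
3. n2.val = false  [terminal]
4. n1.pre = 15  [15]
5. n4.lim = "zy"  ["zy"]
6. n5.fin = false  [false]
7. n5.ok = 5  [len(C.lim) + 3]
8. n6.acc = 25  [terminal]
9. n7.acc = 25  [terminal]
10. n5.cnt = true  [f₀.acc == f₁.acc]
11. n4.wid = true  [E.cnt == true]
12. n4.ok = 13  [len(C.lim) + 11]
13. n4.tag = true  [E.cnt == true]
14. n9.off = true  [true]
15. n10.live = "qz"  [terminal]
16. n11.val = false  [terminal]
17. n12.live = "vk"  [terminal]
18. n9.tag = true  [S.off == true]
19. n9.pre = 6  [len(g₁.live) + 4]
20. n14.val = false  [terminal]
21. n15.val = false  [terminal]
22. n13.lim = 30  [30]
23. n13.key = "uv"  ["uv"]
24. n16.hot = true  [true]
25. n16.ok = 27  [S.pre + A₁.lim - 9]
26. n17.val = true  [terminal]
27. n16.depth = true  [B.hot == true]
28. n8.lim = 25  [A₁.lim + S.pre - 11]
29. n8.key = "vuv"  ["v" ++ A₁.key]
30. n3.lim = 30  [(if C.tag then C.ok else A₁.lim) + 17]
31. n3.key = "vuvp"  [A₁.key ++ "p"]
32. n0.tag = false  [S.off == false]
33. n0.pre = 9  [A.lim - 21]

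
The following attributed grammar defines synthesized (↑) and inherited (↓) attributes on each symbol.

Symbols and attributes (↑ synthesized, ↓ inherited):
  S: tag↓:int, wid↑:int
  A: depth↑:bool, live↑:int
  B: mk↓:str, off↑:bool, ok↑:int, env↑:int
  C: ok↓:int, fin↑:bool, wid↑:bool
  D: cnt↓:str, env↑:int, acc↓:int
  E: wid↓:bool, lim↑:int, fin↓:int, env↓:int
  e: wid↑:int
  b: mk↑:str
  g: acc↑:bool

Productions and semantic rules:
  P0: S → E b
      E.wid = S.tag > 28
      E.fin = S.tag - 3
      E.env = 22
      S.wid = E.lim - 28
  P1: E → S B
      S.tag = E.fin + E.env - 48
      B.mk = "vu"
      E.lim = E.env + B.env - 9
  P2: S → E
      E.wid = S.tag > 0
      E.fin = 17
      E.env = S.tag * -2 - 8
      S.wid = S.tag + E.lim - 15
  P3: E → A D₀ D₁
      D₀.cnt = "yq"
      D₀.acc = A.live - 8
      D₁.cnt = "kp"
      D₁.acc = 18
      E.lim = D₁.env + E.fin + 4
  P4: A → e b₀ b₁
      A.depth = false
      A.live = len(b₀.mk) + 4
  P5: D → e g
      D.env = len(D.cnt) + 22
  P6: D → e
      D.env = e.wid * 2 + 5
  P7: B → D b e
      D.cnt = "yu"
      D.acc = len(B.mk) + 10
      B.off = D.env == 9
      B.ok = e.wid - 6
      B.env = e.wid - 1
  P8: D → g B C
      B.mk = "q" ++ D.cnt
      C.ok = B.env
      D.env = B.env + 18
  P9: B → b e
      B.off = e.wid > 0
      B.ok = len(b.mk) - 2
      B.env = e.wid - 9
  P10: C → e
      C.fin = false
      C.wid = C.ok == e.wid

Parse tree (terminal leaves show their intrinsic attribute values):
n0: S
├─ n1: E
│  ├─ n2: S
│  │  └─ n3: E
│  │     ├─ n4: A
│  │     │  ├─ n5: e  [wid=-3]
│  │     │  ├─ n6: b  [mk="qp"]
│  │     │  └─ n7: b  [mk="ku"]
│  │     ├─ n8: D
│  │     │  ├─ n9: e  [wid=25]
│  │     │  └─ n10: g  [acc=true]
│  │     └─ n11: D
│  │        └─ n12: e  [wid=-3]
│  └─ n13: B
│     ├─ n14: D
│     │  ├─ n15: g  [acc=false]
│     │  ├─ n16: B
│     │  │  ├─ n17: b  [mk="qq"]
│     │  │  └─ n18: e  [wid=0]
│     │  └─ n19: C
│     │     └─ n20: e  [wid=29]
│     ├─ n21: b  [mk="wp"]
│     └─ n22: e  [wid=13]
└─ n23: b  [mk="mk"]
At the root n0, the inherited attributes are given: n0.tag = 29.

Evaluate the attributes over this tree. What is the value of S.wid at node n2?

5

1. n0.tag = 29  [given at root]
2. n1.wid = true  [S.tag > 28]
3. n1.fin = 26  [S.tag - 3]
4. n1.env = 22  [22]
5. n2.tag = 0  [E.fin + E.env - 48]
6. n3.wid = false  [S.tag > 0]
7. n3.fin = 17  [17]
8. n3.env = -8  [S.tag * -2 - 8]
9. n5.wid = -3  [terminal]
10. n6.mk = "qp"  [terminal]
11. n7.mk = "ku"  [terminal]
12. n4.depth = false  [false]
13. n4.live = 6  [len(b₀.mk) + 4]
14. n8.cnt = "yq"  ["yq"]
15. n8.acc = -2  [A.live - 8]
16. n9.wid = 25  [terminal]
17. n10.acc = true  [terminal]
18. n8.env = 24  [len(D.cnt) + 22]
19. n11.cnt = "kp"  ["kp"]
20. n11.acc = 18  [18]
21. n12.wid = -3  [terminal]
22. n11.env = -1  [e.wid * 2 + 5]
23. n3.lim = 20  [D₁.env + E.fin + 4]
24. n2.wid = 5  [S.tag + E.lim - 15]
25. n13.mk = "vu"  ["vu"]
26. n14.cnt = "yu"  ["yu"]
27. n14.acc = 12  [len(B.mk) + 10]
28. n15.acc = false  [terminal]
29. n16.mk = "qyu"  ["q" ++ D.cnt]
30. n17.mk = "qq"  [terminal]
31. n18.wid = 0  [terminal]
32. n16.off = false  [e.wid > 0]
33. n16.ok = 0  [len(b.mk) - 2]
34. n16.env = -9  [e.wid - 9]
35. n19.ok = -9  [B.env]
36. n20.wid = 29  [terminal]
37. n19.fin = false  [false]
38. n19.wid = false  [C.ok == e.wid]
39. n14.env = 9  [B.env + 18]
40. n21.mk = "wp"  [terminal]
41. n22.wid = 13  [terminal]
42. n13.off = true  [D.env == 9]
43. n13.ok = 7  [e.wid - 6]
44. n13.env = 12  [e.wid - 1]
45. n1.lim = 25  [E.env + B.env - 9]
46. n23.mk = "mk"  [terminal]
47. n0.wid = -3  [E.lim - 28]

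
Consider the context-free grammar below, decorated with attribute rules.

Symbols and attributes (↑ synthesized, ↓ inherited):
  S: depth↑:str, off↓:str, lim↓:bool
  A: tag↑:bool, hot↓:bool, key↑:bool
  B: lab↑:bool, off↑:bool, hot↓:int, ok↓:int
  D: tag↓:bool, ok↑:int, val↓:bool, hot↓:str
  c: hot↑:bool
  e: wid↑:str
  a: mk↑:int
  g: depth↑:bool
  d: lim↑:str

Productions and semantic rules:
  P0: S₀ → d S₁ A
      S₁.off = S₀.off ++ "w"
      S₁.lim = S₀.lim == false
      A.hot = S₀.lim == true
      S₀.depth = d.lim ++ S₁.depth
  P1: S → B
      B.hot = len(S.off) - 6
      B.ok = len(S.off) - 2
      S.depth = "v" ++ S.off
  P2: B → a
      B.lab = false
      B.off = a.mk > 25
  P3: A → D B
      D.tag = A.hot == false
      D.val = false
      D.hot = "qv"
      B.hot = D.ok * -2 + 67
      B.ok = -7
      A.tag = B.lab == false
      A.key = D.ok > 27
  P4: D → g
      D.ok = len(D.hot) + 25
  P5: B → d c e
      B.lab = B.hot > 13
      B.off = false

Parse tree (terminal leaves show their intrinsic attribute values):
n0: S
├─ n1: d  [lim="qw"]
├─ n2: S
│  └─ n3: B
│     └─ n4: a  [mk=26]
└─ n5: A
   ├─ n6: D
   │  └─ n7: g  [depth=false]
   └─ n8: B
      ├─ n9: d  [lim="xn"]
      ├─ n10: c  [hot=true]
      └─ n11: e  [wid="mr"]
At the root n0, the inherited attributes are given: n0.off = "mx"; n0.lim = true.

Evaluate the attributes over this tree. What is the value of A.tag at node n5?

1. n0.off = "mx"  [given at root]
2. n0.lim = true  [given at root]
3. n1.lim = "qw"  [terminal]
4. n2.off = "mxw"  [S₀.off ++ "w"]
5. n2.lim = false  [S₀.lim == false]
6. n3.hot = -3  [len(S.off) - 6]
7. n3.ok = 1  [len(S.off) - 2]
8. n4.mk = 26  [terminal]
9. n3.lab = false  [false]
10. n3.off = true  [a.mk > 25]
11. n2.depth = "vmxw"  ["v" ++ S.off]
12. n5.hot = true  [S₀.lim == true]
13. n6.tag = false  [A.hot == false]
14. n6.val = false  [false]
15. n6.hot = "qv"  ["qv"]
16. n7.depth = false  [terminal]
17. n6.ok = 27  [len(D.hot) + 25]
18. n8.hot = 13  [D.ok * -2 + 67]
19. n8.ok = -7  [-7]
20. n9.lim = "xn"  [terminal]
21. n10.hot = true  [terminal]
22. n11.wid = "mr"  [terminal]
23. n8.lab = false  [B.hot > 13]
24. n8.off = false  [false]
25. n5.tag = true  [B.lab == false]
26. n5.key = false  [D.ok > 27]
27. n0.depth = "qwvmxw"  [d.lim ++ S₁.depth]

true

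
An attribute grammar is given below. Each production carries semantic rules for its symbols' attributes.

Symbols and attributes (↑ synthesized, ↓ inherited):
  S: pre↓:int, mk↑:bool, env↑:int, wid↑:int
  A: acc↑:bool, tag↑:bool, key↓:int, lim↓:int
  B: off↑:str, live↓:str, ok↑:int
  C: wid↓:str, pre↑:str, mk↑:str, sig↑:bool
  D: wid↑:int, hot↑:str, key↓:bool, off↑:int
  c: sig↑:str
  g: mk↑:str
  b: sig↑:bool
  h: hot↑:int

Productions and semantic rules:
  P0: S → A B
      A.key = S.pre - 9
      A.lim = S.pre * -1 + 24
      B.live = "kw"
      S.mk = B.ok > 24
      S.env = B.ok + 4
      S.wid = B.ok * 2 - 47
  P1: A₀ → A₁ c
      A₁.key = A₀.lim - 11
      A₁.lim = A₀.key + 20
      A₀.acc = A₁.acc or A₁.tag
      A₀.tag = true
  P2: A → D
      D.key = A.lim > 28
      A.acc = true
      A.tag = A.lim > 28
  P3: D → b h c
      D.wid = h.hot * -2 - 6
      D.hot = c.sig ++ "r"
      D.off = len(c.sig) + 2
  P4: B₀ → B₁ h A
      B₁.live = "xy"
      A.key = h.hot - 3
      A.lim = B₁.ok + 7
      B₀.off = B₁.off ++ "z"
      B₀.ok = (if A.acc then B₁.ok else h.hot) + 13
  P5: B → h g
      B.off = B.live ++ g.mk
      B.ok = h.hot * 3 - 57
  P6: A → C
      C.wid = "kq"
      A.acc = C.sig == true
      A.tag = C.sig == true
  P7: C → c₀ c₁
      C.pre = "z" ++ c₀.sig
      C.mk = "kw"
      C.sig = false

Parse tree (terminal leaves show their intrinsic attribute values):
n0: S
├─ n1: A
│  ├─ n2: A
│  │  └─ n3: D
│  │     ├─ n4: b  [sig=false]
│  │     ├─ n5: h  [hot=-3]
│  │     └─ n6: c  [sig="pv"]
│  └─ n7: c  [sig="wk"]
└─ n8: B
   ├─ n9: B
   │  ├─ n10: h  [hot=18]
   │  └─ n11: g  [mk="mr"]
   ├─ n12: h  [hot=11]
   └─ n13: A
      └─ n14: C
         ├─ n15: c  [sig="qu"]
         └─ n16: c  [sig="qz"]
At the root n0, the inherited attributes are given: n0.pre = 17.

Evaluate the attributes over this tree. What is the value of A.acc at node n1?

true

1. n0.pre = 17  [given at root]
2. n1.key = 8  [S.pre - 9]
3. n1.lim = 7  [S.pre * -1 + 24]
4. n2.key = -4  [A₀.lim - 11]
5. n2.lim = 28  [A₀.key + 20]
6. n3.key = false  [A.lim > 28]
7. n4.sig = false  [terminal]
8. n5.hot = -3  [terminal]
9. n6.sig = "pv"  [terminal]
10. n3.wid = 0  [h.hot * -2 - 6]
11. n3.hot = "pvr"  [c.sig ++ "r"]
12. n3.off = 4  [len(c.sig) + 2]
13. n2.acc = true  [true]
14. n2.tag = false  [A.lim > 28]
15. n7.sig = "wk"  [terminal]
16. n1.acc = true  [A₁.acc or A₁.tag]
17. n1.tag = true  [true]
18. n8.live = "kw"  ["kw"]
19. n9.live = "xy"  ["xy"]
20. n10.hot = 18  [terminal]
21. n11.mk = "mr"  [terminal]
22. n9.off = "xymr"  [B.live ++ g.mk]
23. n9.ok = -3  [h.hot * 3 - 57]
24. n12.hot = 11  [terminal]
25. n13.key = 8  [h.hot - 3]
26. n13.lim = 4  [B₁.ok + 7]
27. n14.wid = "kq"  ["kq"]
28. n15.sig = "qu"  [terminal]
29. n16.sig = "qz"  [terminal]
30. n14.pre = "zqu"  ["z" ++ c₀.sig]
31. n14.mk = "kw"  ["kw"]
32. n14.sig = false  [false]
33. n13.acc = false  [C.sig == true]
34. n13.tag = false  [C.sig == true]
35. n8.off = "xymrz"  [B₁.off ++ "z"]
36. n8.ok = 24  [(if A.acc then B₁.ok else h.hot) + 13]
37. n0.mk = false  [B.ok > 24]
38. n0.env = 28  [B.ok + 4]
39. n0.wid = 1  [B.ok * 2 - 47]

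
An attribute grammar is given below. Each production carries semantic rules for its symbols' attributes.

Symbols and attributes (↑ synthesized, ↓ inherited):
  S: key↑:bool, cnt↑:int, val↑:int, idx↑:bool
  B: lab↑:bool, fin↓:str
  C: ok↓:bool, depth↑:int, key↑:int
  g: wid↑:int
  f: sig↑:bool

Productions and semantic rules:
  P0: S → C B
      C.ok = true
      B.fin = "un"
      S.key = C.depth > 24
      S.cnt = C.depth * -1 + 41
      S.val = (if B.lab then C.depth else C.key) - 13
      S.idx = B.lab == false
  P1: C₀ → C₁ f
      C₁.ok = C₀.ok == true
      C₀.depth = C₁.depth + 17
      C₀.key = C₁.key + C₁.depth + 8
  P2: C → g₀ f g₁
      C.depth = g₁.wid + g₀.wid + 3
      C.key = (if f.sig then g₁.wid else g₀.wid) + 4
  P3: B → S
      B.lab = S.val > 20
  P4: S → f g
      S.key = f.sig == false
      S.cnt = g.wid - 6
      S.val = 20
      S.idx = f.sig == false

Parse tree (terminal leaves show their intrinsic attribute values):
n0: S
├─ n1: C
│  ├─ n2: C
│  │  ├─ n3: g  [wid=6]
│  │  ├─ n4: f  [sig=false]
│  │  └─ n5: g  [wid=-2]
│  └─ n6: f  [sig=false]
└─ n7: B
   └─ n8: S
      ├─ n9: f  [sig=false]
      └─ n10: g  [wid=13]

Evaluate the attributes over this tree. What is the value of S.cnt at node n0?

1. n1.ok = true  [true]
2. n2.ok = true  [C₀.ok == true]
3. n3.wid = 6  [terminal]
4. n4.sig = false  [terminal]
5. n5.wid = -2  [terminal]
6. n2.depth = 7  [g₁.wid + g₀.wid + 3]
7. n2.key = 10  [(if f.sig then g₁.wid else g₀.wid) + 4]
8. n6.sig = false  [terminal]
9. n1.depth = 24  [C₁.depth + 17]
10. n1.key = 25  [C₁.key + C₁.depth + 8]
11. n7.fin = "un"  ["un"]
12. n9.sig = false  [terminal]
13. n10.wid = 13  [terminal]
14. n8.key = true  [f.sig == false]
15. n8.cnt = 7  [g.wid - 6]
16. n8.val = 20  [20]
17. n8.idx = true  [f.sig == false]
18. n7.lab = false  [S.val > 20]
19. n0.key = false  [C.depth > 24]
20. n0.cnt = 17  [C.depth * -1 + 41]
21. n0.val = 12  [(if B.lab then C.depth else C.key) - 13]
22. n0.idx = true  [B.lab == false]

17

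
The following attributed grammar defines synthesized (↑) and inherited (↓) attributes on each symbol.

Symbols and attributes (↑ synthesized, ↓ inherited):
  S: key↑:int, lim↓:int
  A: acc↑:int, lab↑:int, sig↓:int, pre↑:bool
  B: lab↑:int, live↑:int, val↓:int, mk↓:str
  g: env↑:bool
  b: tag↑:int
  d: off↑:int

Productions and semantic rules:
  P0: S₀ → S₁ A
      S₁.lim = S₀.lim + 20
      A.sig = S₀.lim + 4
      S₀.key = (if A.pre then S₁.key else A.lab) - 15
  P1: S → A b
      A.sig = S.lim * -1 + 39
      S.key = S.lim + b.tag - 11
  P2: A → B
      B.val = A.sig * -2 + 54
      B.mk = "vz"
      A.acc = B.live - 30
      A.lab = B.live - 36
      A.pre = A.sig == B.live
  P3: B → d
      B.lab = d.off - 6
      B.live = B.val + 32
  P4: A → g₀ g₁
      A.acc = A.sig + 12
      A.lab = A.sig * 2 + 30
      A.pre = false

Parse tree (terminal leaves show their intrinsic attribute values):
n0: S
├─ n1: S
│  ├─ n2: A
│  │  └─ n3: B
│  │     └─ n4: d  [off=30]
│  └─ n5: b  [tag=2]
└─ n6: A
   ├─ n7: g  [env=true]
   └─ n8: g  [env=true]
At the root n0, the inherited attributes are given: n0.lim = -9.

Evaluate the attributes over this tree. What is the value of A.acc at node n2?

1. n0.lim = -9  [given at root]
2. n1.lim = 11  [S₀.lim + 20]
3. n2.sig = 28  [S.lim * -1 + 39]
4. n3.val = -2  [A.sig * -2 + 54]
5. n3.mk = "vz"  ["vz"]
6. n4.off = 30  [terminal]
7. n3.lab = 24  [d.off - 6]
8. n3.live = 30  [B.val + 32]
9. n2.acc = 0  [B.live - 30]
10. n2.lab = -6  [B.live - 36]
11. n2.pre = false  [A.sig == B.live]
12. n5.tag = 2  [terminal]
13. n1.key = 2  [S.lim + b.tag - 11]
14. n6.sig = -5  [S₀.lim + 4]
15. n7.env = true  [terminal]
16. n8.env = true  [terminal]
17. n6.acc = 7  [A.sig + 12]
18. n6.lab = 20  [A.sig * 2 + 30]
19. n6.pre = false  [false]
20. n0.key = 5  [(if A.pre then S₁.key else A.lab) - 15]

0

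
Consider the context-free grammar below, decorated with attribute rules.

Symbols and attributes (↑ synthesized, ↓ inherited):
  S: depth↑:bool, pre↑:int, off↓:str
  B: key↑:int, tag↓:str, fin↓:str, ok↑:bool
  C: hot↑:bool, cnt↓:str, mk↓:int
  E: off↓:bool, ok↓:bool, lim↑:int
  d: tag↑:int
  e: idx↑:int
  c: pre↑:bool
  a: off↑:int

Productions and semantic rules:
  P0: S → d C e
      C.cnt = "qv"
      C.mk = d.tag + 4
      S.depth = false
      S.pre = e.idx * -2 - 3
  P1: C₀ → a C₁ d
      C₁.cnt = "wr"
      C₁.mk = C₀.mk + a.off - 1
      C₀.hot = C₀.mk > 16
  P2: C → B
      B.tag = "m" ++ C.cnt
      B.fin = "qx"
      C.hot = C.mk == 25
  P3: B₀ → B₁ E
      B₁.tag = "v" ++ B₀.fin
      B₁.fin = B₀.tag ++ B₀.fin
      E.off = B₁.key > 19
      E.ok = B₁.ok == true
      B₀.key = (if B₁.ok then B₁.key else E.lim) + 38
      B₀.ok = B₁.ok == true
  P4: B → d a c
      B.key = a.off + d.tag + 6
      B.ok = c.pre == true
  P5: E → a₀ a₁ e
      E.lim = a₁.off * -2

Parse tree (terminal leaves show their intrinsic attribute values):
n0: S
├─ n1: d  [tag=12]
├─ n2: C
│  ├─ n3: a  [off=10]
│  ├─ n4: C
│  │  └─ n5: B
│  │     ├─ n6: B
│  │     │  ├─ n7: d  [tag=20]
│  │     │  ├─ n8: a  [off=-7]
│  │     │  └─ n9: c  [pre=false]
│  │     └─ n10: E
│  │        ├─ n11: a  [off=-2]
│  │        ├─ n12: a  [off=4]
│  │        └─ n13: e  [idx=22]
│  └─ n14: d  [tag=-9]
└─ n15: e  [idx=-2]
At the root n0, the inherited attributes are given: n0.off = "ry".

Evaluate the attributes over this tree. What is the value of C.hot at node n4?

true

1. n0.off = "ry"  [given at root]
2. n1.tag = 12  [terminal]
3. n2.cnt = "qv"  ["qv"]
4. n2.mk = 16  [d.tag + 4]
5. n3.off = 10  [terminal]
6. n4.cnt = "wr"  ["wr"]
7. n4.mk = 25  [C₀.mk + a.off - 1]
8. n5.tag = "mwr"  ["m" ++ C.cnt]
9. n5.fin = "qx"  ["qx"]
10. n6.tag = "vqx"  ["v" ++ B₀.fin]
11. n6.fin = "mwrqx"  [B₀.tag ++ B₀.fin]
12. n7.tag = 20  [terminal]
13. n8.off = -7  [terminal]
14. n9.pre = false  [terminal]
15. n6.key = 19  [a.off + d.tag + 6]
16. n6.ok = false  [c.pre == true]
17. n10.off = false  [B₁.key > 19]
18. n10.ok = false  [B₁.ok == true]
19. n11.off = -2  [terminal]
20. n12.off = 4  [terminal]
21. n13.idx = 22  [terminal]
22. n10.lim = -8  [a₁.off * -2]
23. n5.key = 30  [(if B₁.ok then B₁.key else E.lim) + 38]
24. n5.ok = false  [B₁.ok == true]
25. n4.hot = true  [C.mk == 25]
26. n14.tag = -9  [terminal]
27. n2.hot = false  [C₀.mk > 16]
28. n15.idx = -2  [terminal]
29. n0.depth = false  [false]
30. n0.pre = 1  [e.idx * -2 - 3]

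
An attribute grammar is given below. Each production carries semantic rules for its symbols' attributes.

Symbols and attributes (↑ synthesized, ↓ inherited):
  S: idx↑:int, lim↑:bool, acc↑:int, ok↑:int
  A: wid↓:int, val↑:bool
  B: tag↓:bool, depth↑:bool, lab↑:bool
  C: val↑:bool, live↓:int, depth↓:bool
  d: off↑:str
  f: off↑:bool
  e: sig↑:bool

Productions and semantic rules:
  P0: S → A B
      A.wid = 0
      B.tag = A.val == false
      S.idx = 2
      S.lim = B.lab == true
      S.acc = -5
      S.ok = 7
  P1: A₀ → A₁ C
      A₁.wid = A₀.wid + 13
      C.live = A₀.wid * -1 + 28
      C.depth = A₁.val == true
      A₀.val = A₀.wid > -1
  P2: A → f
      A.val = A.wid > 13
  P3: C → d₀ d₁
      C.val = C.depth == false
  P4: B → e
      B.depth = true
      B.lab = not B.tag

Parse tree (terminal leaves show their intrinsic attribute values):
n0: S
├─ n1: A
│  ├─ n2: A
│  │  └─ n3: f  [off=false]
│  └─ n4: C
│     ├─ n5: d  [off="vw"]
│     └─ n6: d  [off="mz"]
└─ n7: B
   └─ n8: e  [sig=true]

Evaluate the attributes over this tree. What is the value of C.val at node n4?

1. n1.wid = 0  [0]
2. n2.wid = 13  [A₀.wid + 13]
3. n3.off = false  [terminal]
4. n2.val = false  [A.wid > 13]
5. n4.live = 28  [A₀.wid * -1 + 28]
6. n4.depth = false  [A₁.val == true]
7. n5.off = "vw"  [terminal]
8. n6.off = "mz"  [terminal]
9. n4.val = true  [C.depth == false]
10. n1.val = true  [A₀.wid > -1]
11. n7.tag = false  [A.val == false]
12. n8.sig = true  [terminal]
13. n7.depth = true  [true]
14. n7.lab = true  [not B.tag]
15. n0.idx = 2  [2]
16. n0.lim = true  [B.lab == true]
17. n0.acc = -5  [-5]
18. n0.ok = 7  [7]

true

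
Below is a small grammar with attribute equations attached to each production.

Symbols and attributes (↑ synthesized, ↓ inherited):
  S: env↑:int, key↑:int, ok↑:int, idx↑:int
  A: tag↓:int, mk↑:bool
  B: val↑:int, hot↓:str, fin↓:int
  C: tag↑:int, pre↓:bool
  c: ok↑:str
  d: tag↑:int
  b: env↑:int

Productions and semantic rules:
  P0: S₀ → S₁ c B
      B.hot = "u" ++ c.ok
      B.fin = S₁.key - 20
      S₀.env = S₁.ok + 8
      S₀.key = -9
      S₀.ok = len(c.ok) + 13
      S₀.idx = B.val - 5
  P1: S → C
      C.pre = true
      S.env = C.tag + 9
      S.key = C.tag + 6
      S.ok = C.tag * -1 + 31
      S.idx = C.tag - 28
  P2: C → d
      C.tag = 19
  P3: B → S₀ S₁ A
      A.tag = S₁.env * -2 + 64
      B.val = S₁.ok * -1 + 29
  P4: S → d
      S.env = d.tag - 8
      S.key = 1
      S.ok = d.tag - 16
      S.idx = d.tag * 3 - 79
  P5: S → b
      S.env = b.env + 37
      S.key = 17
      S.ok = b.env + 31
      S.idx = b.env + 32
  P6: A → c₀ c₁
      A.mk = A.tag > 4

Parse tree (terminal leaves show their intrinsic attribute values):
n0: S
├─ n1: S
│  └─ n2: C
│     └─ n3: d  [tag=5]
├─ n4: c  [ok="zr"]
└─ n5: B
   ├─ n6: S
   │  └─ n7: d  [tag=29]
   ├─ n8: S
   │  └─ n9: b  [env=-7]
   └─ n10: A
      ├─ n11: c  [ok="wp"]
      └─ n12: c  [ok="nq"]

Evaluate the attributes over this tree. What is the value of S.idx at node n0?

1. n2.pre = true  [true]
2. n3.tag = 5  [terminal]
3. n2.tag = 19  [19]
4. n1.env = 28  [C.tag + 9]
5. n1.key = 25  [C.tag + 6]
6. n1.ok = 12  [C.tag * -1 + 31]
7. n1.idx = -9  [C.tag - 28]
8. n4.ok = "zr"  [terminal]
9. n5.hot = "uzr"  ["u" ++ c.ok]
10. n5.fin = 5  [S₁.key - 20]
11. n7.tag = 29  [terminal]
12. n6.env = 21  [d.tag - 8]
13. n6.key = 1  [1]
14. n6.ok = 13  [d.tag - 16]
15. n6.idx = 8  [d.tag * 3 - 79]
16. n9.env = -7  [terminal]
17. n8.env = 30  [b.env + 37]
18. n8.key = 17  [17]
19. n8.ok = 24  [b.env + 31]
20. n8.idx = 25  [b.env + 32]
21. n10.tag = 4  [S₁.env * -2 + 64]
22. n11.ok = "wp"  [terminal]
23. n12.ok = "nq"  [terminal]
24. n10.mk = false  [A.tag > 4]
25. n5.val = 5  [S₁.ok * -1 + 29]
26. n0.env = 20  [S₁.ok + 8]
27. n0.key = -9  [-9]
28. n0.ok = 15  [len(c.ok) + 13]
29. n0.idx = 0  [B.val - 5]

0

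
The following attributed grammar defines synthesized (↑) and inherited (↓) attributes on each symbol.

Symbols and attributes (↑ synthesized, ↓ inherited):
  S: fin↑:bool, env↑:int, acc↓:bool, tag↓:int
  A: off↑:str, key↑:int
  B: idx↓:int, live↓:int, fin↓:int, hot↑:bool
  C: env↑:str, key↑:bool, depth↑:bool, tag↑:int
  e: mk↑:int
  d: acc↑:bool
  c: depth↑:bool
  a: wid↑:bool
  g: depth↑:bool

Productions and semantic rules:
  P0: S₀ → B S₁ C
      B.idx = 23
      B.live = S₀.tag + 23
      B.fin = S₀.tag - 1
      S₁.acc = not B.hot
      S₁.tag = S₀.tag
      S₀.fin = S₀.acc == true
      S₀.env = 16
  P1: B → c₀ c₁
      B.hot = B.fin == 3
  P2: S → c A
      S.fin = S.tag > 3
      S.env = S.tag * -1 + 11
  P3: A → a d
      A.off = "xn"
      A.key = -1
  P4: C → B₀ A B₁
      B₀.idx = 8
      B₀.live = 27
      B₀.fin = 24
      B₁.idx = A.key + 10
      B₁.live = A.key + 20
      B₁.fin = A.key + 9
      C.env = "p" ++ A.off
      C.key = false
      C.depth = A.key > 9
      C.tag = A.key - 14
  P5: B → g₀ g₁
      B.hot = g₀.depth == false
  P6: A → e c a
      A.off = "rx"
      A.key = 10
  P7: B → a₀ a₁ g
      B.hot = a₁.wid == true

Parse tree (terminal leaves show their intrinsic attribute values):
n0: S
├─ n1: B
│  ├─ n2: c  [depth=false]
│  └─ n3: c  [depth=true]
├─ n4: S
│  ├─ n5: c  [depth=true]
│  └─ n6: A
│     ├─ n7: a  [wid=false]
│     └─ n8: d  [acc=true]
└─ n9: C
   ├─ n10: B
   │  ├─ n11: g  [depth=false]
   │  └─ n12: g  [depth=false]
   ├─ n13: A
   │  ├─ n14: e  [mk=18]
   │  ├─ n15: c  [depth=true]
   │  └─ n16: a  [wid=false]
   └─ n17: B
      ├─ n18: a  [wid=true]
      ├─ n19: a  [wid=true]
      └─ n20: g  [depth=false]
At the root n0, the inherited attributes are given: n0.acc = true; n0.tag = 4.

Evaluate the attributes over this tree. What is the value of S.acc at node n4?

1. n0.acc = true  [given at root]
2. n0.tag = 4  [given at root]
3. n1.idx = 23  [23]
4. n1.live = 27  [S₀.tag + 23]
5. n1.fin = 3  [S₀.tag - 1]
6. n2.depth = false  [terminal]
7. n3.depth = true  [terminal]
8. n1.hot = true  [B.fin == 3]
9. n4.acc = false  [not B.hot]
10. n4.tag = 4  [S₀.tag]
11. n5.depth = true  [terminal]
12. n7.wid = false  [terminal]
13. n8.acc = true  [terminal]
14. n6.off = "xn"  ["xn"]
15. n6.key = -1  [-1]
16. n4.fin = true  [S.tag > 3]
17. n4.env = 7  [S.tag * -1 + 11]
18. n10.idx = 8  [8]
19. n10.live = 27  [27]
20. n10.fin = 24  [24]
21. n11.depth = false  [terminal]
22. n12.depth = false  [terminal]
23. n10.hot = true  [g₀.depth == false]
24. n14.mk = 18  [terminal]
25. n15.depth = true  [terminal]
26. n16.wid = false  [terminal]
27. n13.off = "rx"  ["rx"]
28. n13.key = 10  [10]
29. n17.idx = 20  [A.key + 10]
30. n17.live = 30  [A.key + 20]
31. n17.fin = 19  [A.key + 9]
32. n18.wid = true  [terminal]
33. n19.wid = true  [terminal]
34. n20.depth = false  [terminal]
35. n17.hot = true  [a₁.wid == true]
36. n9.env = "prx"  ["p" ++ A.off]
37. n9.key = false  [false]
38. n9.depth = true  [A.key > 9]
39. n9.tag = -4  [A.key - 14]
40. n0.fin = true  [S₀.acc == true]
41. n0.env = 16  [16]

false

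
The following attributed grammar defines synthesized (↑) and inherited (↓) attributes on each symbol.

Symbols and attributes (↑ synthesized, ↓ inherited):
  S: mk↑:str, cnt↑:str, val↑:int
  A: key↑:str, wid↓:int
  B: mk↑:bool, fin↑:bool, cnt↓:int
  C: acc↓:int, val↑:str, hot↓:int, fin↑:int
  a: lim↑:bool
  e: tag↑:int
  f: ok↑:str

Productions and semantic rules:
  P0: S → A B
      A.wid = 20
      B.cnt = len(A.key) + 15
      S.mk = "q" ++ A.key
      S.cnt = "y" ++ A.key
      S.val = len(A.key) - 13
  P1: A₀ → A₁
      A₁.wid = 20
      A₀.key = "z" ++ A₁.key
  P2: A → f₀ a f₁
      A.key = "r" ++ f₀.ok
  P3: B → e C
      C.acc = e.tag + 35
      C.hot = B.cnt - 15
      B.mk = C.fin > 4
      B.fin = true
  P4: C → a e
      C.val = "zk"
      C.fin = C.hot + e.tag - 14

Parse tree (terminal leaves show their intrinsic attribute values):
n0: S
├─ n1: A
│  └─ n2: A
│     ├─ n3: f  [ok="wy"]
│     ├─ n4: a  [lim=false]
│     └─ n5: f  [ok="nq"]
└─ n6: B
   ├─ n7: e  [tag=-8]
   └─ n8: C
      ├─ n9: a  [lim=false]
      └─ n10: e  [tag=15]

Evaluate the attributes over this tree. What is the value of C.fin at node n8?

1. n1.wid = 20  [20]
2. n2.wid = 20  [20]
3. n3.ok = "wy"  [terminal]
4. n4.lim = false  [terminal]
5. n5.ok = "nq"  [terminal]
6. n2.key = "rwy"  ["r" ++ f₀.ok]
7. n1.key = "zrwy"  ["z" ++ A₁.key]
8. n6.cnt = 19  [len(A.key) + 15]
9. n7.tag = -8  [terminal]
10. n8.acc = 27  [e.tag + 35]
11. n8.hot = 4  [B.cnt - 15]
12. n9.lim = false  [terminal]
13. n10.tag = 15  [terminal]
14. n8.val = "zk"  ["zk"]
15. n8.fin = 5  [C.hot + e.tag - 14]
16. n6.mk = true  [C.fin > 4]
17. n6.fin = true  [true]
18. n0.mk = "qzrwy"  ["q" ++ A.key]
19. n0.cnt = "yzrwy"  ["y" ++ A.key]
20. n0.val = -9  [len(A.key) - 13]

5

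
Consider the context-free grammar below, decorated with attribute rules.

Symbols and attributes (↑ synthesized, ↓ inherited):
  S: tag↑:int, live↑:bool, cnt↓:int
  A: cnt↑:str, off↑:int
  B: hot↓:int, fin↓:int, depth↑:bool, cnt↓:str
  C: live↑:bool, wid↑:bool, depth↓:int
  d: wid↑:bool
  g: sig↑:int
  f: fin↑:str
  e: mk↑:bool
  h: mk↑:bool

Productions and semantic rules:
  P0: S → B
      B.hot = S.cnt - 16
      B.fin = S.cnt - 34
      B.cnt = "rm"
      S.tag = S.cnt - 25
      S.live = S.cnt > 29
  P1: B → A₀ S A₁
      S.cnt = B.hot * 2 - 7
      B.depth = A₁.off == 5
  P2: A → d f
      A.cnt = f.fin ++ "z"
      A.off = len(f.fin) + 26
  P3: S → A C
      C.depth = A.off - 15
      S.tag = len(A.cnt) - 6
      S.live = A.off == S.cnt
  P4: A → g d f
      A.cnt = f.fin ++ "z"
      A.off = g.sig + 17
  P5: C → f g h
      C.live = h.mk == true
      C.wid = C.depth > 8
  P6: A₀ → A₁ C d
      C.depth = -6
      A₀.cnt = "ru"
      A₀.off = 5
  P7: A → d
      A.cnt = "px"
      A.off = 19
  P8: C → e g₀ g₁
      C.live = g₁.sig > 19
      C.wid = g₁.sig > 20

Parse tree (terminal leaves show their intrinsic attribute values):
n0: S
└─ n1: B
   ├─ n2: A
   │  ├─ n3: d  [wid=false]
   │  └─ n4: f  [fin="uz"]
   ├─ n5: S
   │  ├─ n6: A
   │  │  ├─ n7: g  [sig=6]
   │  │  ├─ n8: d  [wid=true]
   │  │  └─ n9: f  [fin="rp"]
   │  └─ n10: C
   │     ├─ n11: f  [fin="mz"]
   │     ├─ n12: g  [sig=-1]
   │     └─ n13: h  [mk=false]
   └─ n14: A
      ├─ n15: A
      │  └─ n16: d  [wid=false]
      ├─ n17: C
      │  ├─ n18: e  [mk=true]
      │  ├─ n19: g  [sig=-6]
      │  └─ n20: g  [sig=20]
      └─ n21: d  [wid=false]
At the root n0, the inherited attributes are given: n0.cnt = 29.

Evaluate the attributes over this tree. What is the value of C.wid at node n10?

false

1. n0.cnt = 29  [given at root]
2. n1.hot = 13  [S.cnt - 16]
3. n1.fin = -5  [S.cnt - 34]
4. n1.cnt = "rm"  ["rm"]
5. n3.wid = false  [terminal]
6. n4.fin = "uz"  [terminal]
7. n2.cnt = "uzz"  [f.fin ++ "z"]
8. n2.off = 28  [len(f.fin) + 26]
9. n5.cnt = 19  [B.hot * 2 - 7]
10. n7.sig = 6  [terminal]
11. n8.wid = true  [terminal]
12. n9.fin = "rp"  [terminal]
13. n6.cnt = "rpz"  [f.fin ++ "z"]
14. n6.off = 23  [g.sig + 17]
15. n10.depth = 8  [A.off - 15]
16. n11.fin = "mz"  [terminal]
17. n12.sig = -1  [terminal]
18. n13.mk = false  [terminal]
19. n10.live = false  [h.mk == true]
20. n10.wid = false  [C.depth > 8]
21. n5.tag = -3  [len(A.cnt) - 6]
22. n5.live = false  [A.off == S.cnt]
23. n16.wid = false  [terminal]
24. n15.cnt = "px"  ["px"]
25. n15.off = 19  [19]
26. n17.depth = -6  [-6]
27. n18.mk = true  [terminal]
28. n19.sig = -6  [terminal]
29. n20.sig = 20  [terminal]
30. n17.live = true  [g₁.sig > 19]
31. n17.wid = false  [g₁.sig > 20]
32. n21.wid = false  [terminal]
33. n14.cnt = "ru"  ["ru"]
34. n14.off = 5  [5]
35. n1.depth = true  [A₁.off == 5]
36. n0.tag = 4  [S.cnt - 25]
37. n0.live = false  [S.cnt > 29]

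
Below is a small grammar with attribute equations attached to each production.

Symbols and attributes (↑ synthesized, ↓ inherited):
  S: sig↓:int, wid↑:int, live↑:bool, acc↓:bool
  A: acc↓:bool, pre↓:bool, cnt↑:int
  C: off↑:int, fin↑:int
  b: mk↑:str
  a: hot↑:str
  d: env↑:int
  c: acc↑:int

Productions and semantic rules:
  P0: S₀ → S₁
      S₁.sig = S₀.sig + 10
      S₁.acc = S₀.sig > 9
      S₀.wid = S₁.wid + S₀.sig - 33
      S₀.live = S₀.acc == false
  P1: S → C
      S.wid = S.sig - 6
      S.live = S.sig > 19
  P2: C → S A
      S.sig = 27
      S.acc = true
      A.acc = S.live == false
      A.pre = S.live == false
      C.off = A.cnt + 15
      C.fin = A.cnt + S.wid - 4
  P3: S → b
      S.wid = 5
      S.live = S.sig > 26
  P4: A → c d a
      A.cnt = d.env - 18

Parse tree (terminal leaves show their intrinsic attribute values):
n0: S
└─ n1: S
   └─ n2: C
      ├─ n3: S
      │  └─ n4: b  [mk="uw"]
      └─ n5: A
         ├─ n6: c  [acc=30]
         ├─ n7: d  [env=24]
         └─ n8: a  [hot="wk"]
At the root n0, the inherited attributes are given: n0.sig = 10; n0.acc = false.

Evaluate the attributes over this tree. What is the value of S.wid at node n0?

-9

1. n0.sig = 10  [given at root]
2. n0.acc = false  [given at root]
3. n1.sig = 20  [S₀.sig + 10]
4. n1.acc = true  [S₀.sig > 9]
5. n3.sig = 27  [27]
6. n3.acc = true  [true]
7. n4.mk = "uw"  [terminal]
8. n3.wid = 5  [5]
9. n3.live = true  [S.sig > 26]
10. n5.acc = false  [S.live == false]
11. n5.pre = false  [S.live == false]
12. n6.acc = 30  [terminal]
13. n7.env = 24  [terminal]
14. n8.hot = "wk"  [terminal]
15. n5.cnt = 6  [d.env - 18]
16. n2.off = 21  [A.cnt + 15]
17. n2.fin = 7  [A.cnt + S.wid - 4]
18. n1.wid = 14  [S.sig - 6]
19. n1.live = true  [S.sig > 19]
20. n0.wid = -9  [S₁.wid + S₀.sig - 33]
21. n0.live = true  [S₀.acc == false]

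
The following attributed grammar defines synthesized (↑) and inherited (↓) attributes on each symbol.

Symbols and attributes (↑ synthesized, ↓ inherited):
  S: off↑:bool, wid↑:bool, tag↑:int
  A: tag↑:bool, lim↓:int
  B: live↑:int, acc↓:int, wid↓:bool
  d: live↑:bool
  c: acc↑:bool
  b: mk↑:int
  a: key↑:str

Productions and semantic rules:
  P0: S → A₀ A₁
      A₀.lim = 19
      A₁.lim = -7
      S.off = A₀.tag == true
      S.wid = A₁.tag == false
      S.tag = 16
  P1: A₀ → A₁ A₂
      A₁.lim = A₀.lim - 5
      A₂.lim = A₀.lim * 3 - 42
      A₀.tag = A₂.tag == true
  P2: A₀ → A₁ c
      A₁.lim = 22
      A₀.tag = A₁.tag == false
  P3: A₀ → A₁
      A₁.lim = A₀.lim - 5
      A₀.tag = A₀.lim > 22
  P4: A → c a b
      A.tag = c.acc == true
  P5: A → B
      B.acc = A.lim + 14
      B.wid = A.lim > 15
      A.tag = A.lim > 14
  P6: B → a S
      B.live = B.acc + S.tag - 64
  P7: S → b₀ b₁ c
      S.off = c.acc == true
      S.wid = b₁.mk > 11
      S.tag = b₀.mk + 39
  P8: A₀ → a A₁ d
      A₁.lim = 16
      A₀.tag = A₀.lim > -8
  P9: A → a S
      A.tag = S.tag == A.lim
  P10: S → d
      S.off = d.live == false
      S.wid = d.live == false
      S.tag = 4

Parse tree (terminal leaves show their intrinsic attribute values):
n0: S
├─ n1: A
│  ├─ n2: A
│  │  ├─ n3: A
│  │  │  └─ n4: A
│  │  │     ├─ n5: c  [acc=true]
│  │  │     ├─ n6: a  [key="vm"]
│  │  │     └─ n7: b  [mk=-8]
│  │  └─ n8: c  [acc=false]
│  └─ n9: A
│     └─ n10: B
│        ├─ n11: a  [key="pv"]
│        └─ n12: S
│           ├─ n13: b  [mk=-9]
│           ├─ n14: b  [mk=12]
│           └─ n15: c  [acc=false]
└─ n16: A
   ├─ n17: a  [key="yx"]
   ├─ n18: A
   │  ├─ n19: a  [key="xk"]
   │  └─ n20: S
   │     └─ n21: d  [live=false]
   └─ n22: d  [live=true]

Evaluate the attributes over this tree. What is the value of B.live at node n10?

1. n1.lim = 19  [19]
2. n2.lim = 14  [A₀.lim - 5]
3. n3.lim = 22  [22]
4. n4.lim = 17  [A₀.lim - 5]
5. n5.acc = true  [terminal]
6. n6.key = "vm"  [terminal]
7. n7.mk = -8  [terminal]
8. n4.tag = true  [c.acc == true]
9. n3.tag = false  [A₀.lim > 22]
10. n8.acc = false  [terminal]
11. n2.tag = true  [A₁.tag == false]
12. n9.lim = 15  [A₀.lim * 3 - 42]
13. n10.acc = 29  [A.lim + 14]
14. n10.wid = false  [A.lim > 15]
15. n11.key = "pv"  [terminal]
16. n13.mk = -9  [terminal]
17. n14.mk = 12  [terminal]
18. n15.acc = false  [terminal]
19. n12.off = false  [c.acc == true]
20. n12.wid = true  [b₁.mk > 11]
21. n12.tag = 30  [b₀.mk + 39]
22. n10.live = -5  [B.acc + S.tag - 64]
23. n9.tag = true  [A.lim > 14]
24. n1.tag = true  [A₂.tag == true]
25. n16.lim = -7  [-7]
26. n17.key = "yx"  [terminal]
27. n18.lim = 16  [16]
28. n19.key = "xk"  [terminal]
29. n21.live = false  [terminal]
30. n20.off = true  [d.live == false]
31. n20.wid = true  [d.live == false]
32. n20.tag = 4  [4]
33. n18.tag = false  [S.tag == A.lim]
34. n22.live = true  [terminal]
35. n16.tag = true  [A₀.lim > -8]
36. n0.off = true  [A₀.tag == true]
37. n0.wid = false  [A₁.tag == false]
38. n0.tag = 16  [16]

-5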